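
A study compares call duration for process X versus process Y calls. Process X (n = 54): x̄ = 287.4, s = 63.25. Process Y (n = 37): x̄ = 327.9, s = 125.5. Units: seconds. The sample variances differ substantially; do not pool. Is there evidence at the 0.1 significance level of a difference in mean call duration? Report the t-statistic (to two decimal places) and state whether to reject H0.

t = -1.81; reject H0

Let group 1 = process X, group 2 = process Y. H0: μ_1 = μ_2; H1: μ_1 ≠ μ_2 (Welch's two-sample t-test, two-sided).
t = (x̄_1 − x̄_2)/√(s_1²/n_1 + s_2²/n_2) = (287.4 − 327.9)/√(63.25²/54 + 125.5²/37) = -1.81
Welch–Satterthwaite df ≈ 48.62
Two-sided p-value ≈ 0.0762
Since p ≈ 0.0762 < α = 0.1, reject H0; the evidence is statistically significant.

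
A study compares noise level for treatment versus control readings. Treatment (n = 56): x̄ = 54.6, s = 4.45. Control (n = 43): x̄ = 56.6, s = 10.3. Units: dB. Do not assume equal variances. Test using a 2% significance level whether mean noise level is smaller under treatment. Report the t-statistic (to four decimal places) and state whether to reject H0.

Let group 1 = treatment, group 2 = control. H0: μ_1 = μ_2; H1: μ_1 < μ_2 (Welch's two-sample t-test, left-tailed).
t = (x̄_1 − x̄_2)/√(s_1²/n_1 + s_2²/n_2) = (54.6 − 56.6)/√(4.45²/56 + 10.3²/43) = -1.1908
Welch–Satterthwaite df ≈ 54.05
p-value = P(T ≤ -1.1908) ≈ 0.1195
Since p ≈ 0.1195 > α = 0.02, fail to reject H0; the evidence is not statistically significant.

t = -1.1908; fail to reject H0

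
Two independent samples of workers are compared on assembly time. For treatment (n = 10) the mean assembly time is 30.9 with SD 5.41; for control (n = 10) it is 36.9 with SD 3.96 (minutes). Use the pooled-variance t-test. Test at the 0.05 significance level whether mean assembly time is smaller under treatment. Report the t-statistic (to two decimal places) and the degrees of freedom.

Let group 1 = treatment, group 2 = control. H0: μ_1 = μ_2; H1: μ_1 < μ_2 (two-sample pooled-variance t-test, left-tailed).
s_p² = [(10−1)·5.41² + (10−1)·3.96²]/(10+10−2) = 22.4748
t = (30.9 − 36.9)/√[22.4748·(1/10 + 1/10)] = -2.83
df = n₁ + n₂ − 2 = 18
p-value = P(T ≤ -2.83) ≈ 0.006
Since p ≈ 0.006 < α = 0.05, reject H0; the data support H1.

t = -2.83, df = 18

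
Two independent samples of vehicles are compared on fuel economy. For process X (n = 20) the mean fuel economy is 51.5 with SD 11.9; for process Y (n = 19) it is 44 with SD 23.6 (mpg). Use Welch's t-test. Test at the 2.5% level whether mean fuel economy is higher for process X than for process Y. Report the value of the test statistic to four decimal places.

1.2432

Let group 1 = process X, group 2 = process Y. H0: μ_1 = μ_2; H1: μ_1 > μ_2 (Welch's two-sample t-test, right-tailed).
t = (x̄_1 − x̄_2)/√(s_1²/n_1 + s_2²/n_2) = (51.5 − 44)/√(11.9²/20 + 23.6²/19) = 1.2432
Welch–Satterthwaite df ≈ 26.29
p-value = P(T ≥ 1.2432) ≈ 0.112
Since p ≈ 0.112 > α = 0.025, fail to reject H0; the data do not provide sufficient evidence against H0.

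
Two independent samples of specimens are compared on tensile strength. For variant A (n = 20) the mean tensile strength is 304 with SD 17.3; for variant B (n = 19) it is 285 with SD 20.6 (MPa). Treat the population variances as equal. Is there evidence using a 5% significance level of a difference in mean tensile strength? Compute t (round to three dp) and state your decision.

Let group 1 = variant A, group 2 = variant B. H0: μ_1 = μ_2; H1: μ_1 ≠ μ_2 (two-sample pooled-variance t-test, two-sided).
s_p² = [(20−1)·17.3² + (19−1)·20.6²]/(20+19−2) = 360.135
t = (304 − 285)/√[360.135·(1/20 + 1/19)] = 3.125
df = n₁ + n₂ − 2 = 37
Two-sided p-value ≈ 0.0034
Since p ≈ 0.0034 < α = 0.05, reject H0; the data support H1.

t = 3.125; reject H0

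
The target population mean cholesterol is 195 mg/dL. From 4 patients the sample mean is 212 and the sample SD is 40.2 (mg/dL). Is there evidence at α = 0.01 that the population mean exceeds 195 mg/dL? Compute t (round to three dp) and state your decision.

H0: μ = 195; H1: μ > 195 (one-sample t-test, right-tailed).
t = (x̄ − μ₀)/(s/√n) = (212 − 195)/(40.2/√4) = 0.846
df = n − 1 = 3
p-value = P(T ≥ 0.846) ≈ 0.2299
Since p ≈ 0.2299 > α = 0.01, fail to reject H0; the evidence is not statistically significant.

t = 0.846; fail to reject H0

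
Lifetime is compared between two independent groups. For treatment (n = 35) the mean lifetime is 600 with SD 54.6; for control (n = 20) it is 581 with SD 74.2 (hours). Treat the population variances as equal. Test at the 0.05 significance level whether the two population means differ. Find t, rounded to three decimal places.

Let group 1 = treatment, group 2 = control. H0: μ_1 = μ_2; H1: μ_1 ≠ μ_2 (two-sample pooled-variance t-test, two-sided).
s_p² = [(35−1)·54.6² + (20−1)·74.2²]/(35+20−2) = 3886.16
t = (600 − 581)/√[3886.16·(1/35 + 1/20)] = 1.087
df = n₁ + n₂ − 2 = 53
Two-sided p-value ≈ 0.2818
Since p ≈ 0.2818 > α = 0.05, fail to reject H0; the evidence is not statistically significant.

1.087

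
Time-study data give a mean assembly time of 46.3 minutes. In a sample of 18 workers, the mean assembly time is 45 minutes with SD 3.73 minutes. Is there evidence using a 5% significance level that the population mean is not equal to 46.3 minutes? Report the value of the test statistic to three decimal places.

-1.479

H0: μ = 46.3; H1: μ ≠ 46.3 (one-sample t-test, two-sided).
t = (x̄ − μ₀)/(s/√n) = (45 − 46.3)/(3.73/√18) = -1.479
df = n − 1 = 17
Two-sided p-value ≈ 0.158
Since p ≈ 0.158 > α = 0.05, fail to reject H0; the data do not provide sufficient evidence against H0.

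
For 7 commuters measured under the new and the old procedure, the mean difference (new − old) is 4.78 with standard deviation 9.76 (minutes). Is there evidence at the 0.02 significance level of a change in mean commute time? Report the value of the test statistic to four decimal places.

1.2958

H0: μ_d = 0; H1: μ_d ≠ 0 (paired t-test on the differences, two-sided).
t = d̄/(s_d/√n) = 4.78/(9.76/√7) = 1.2958
df = n − 1 = 6
Two-sided p-value ≈ 0.243
Since p ≈ 0.243 > α = 0.02, fail to reject H0; the data do not provide sufficient evidence against H0.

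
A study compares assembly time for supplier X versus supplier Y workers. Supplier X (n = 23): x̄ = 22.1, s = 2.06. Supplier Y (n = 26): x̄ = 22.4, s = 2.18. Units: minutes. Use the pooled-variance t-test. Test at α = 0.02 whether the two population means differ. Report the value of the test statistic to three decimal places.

Let group 1 = supplier X, group 2 = supplier Y. H0: μ_1 = μ_2; H1: μ_1 ≠ μ_2 (two-sample pooled-variance t-test, two-sided).
s_p² = [(23−1)·2.06² + (26−1)·2.18²]/(23+26−2) = 4.51424
t = (22.1 − 22.4)/√[4.51424·(1/23 + 1/26)] = -0.493
df = n₁ + n₂ − 2 = 47
Two-sided p-value ≈ 0.6241
Since p ≈ 0.6241 > α = 0.02, fail to reject H0; the data do not provide sufficient evidence against H0.

-0.493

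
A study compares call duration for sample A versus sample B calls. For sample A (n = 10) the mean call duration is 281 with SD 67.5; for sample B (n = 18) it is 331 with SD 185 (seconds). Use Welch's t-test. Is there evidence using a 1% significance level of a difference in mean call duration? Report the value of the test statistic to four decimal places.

-1.0299

Let group 1 = sample A, group 2 = sample B. H0: μ_1 = μ_2; H1: μ_1 ≠ μ_2 (Welch's two-sample t-test, two-sided).
t = (x̄_1 − x̄_2)/√(s_1²/n_1 + s_2²/n_2) = (281 − 331)/√(67.5²/10 + 185²/18) = -1.0299
Welch–Satterthwaite df ≈ 23.57
Two-sided p-value ≈ 0.314
Since p ≈ 0.314 > α = 0.01, fail to reject H0; the evidence is not statistically significant.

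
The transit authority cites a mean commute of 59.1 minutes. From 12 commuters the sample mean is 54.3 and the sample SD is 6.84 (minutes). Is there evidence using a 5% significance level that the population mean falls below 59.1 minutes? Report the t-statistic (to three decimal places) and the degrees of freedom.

t = -2.431, df = 11

H0: μ = 59.1; H1: μ < 59.1 (one-sample t-test, left-tailed).
t = (x̄ − μ₀)/(s/√n) = (54.3 − 59.1)/(6.84/√12) = -2.431
df = n − 1 = 11
p-value = P(T ≤ -2.431) ≈ 0.017
Since p ≈ 0.017 < α = 0.05, reject H0; the evidence is statistically significant.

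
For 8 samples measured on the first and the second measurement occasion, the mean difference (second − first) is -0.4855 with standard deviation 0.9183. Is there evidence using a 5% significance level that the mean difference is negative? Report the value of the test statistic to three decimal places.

H0: μ_d = 0; H1: μ_d < 0 (paired t-test on the differences, left-tailed).
t = d̄/(s_d/√n) = -0.4855/(0.9183/√8) = -1.495
df = n − 1 = 7
p-value = P(T ≤ -1.495) ≈ 0.089
Since p ≈ 0.089 > α = 0.05, fail to reject H0; the evidence is not statistically significant.

-1.495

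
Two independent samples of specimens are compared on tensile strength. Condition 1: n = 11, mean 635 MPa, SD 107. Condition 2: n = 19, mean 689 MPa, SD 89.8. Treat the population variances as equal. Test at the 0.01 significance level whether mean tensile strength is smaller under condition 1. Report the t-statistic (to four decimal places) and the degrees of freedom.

Let group 1 = condition 1, group 2 = condition 2. H0: μ_1 = μ_2; H1: μ_1 < μ_2 (two-sample pooled-variance t-test, left-tailed).
s_p² = [(11−1)·107² + (19−1)·89.8²]/(11+19−2) = 9272.95
t = (635 − 689)/√[9272.95·(1/11 + 1/19)] = -1.4801
df = n₁ + n₂ − 2 = 28
p-value = P(T ≤ -1.4801) ≈ 0.0750
Since p ≈ 0.0750 > α = 0.01, fail to reject H0; the evidence is not statistically significant.

t = -1.4801, df = 28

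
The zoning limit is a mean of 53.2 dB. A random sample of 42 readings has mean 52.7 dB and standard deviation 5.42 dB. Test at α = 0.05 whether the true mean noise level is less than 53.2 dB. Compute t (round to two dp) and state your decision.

t = -0.60; fail to reject H0

H0: μ = 53.2; H1: μ < 53.2 (one-sample t-test, left-tailed).
t = (x̄ − μ₀)/(s/√n) = (52.7 − 53.2)/(5.42/√42) = -0.60
df = n − 1 = 41
p-value = P(T ≤ -0.60) ≈ 0.277
Since p ≈ 0.277 > α = 0.05, fail to reject H0; the evidence is not statistically significant.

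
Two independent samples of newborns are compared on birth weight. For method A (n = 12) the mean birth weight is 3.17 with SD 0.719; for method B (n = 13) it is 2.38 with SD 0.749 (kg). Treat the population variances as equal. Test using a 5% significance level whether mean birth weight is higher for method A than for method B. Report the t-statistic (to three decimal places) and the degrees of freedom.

Let group 1 = method A, group 2 = method B. H0: μ_1 = μ_2; H1: μ_1 > μ_2 (two-sample pooled-variance t-test, right-tailed).
s_p² = [(12−1)·0.719² + (13−1)·0.749²]/(12+13−2) = 0.539938
t = (3.17 − 2.38)/√[0.539938·(1/12 + 1/13)] = 2.686
df = n₁ + n₂ − 2 = 23
p-value = P(T ≥ 2.686) ≈ 0.007
Since p ≈ 0.007 < α = 0.05, reject H0; the evidence is statistically significant.

t = 2.686, df = 23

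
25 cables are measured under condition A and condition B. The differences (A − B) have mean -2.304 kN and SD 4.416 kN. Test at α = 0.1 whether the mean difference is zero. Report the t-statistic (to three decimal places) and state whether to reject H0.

H0: μ_d = 0; H1: μ_d ≠ 0 (paired t-test on the differences, two-sided).
t = d̄/(s_d/√n) = -2.304/(4.416/√25) = -2.609
df = n − 1 = 24
Two-sided p-value ≈ 0.015
Since p ≈ 0.015 < α = 0.1, reject H0; the data support H1.

t = -2.609; reject H0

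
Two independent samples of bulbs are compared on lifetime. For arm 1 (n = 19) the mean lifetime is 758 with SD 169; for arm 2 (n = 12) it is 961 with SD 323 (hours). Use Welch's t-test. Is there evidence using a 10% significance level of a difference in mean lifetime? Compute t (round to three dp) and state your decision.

t = -2.010; reject H0

Let group 1 = arm 1, group 2 = arm 2. H0: μ_1 = μ_2; H1: μ_1 ≠ μ_2 (Welch's two-sample t-test, two-sided).
t = (x̄_1 − x̄_2)/√(s_1²/n_1 + s_2²/n_2) = (758 − 961)/√(169²/19 + 323²/12) = -2.010
Welch–Satterthwaite df ≈ 14.86
Two-sided p-value ≈ 0.0629
Since p ≈ 0.0629 < α = 0.1, reject H0; the evidence is statistically significant.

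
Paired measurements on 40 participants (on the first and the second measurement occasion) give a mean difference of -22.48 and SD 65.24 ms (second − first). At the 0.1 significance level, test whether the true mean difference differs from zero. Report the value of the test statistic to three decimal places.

H0: μ_d = 0; H1: μ_d ≠ 0 (paired t-test on the differences, two-sided).
t = d̄/(s_d/√n) = -22.48/(65.24/√40) = -2.179
df = n − 1 = 39
Two-sided p-value ≈ 0.035
Since p ≈ 0.035 < α = 0.1, reject H0; the evidence is statistically significant.

-2.179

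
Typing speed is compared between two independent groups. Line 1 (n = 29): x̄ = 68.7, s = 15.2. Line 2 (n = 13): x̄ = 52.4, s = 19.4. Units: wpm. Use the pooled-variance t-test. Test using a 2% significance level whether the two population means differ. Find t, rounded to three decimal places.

2.947

Let group 1 = line 1, group 2 = line 2. H0: μ_1 = μ_2; H1: μ_1 ≠ μ_2 (two-sample pooled-variance t-test, two-sided).
s_p² = [(29−1)·15.2² + (13−1)·19.4²]/(29+13−2) = 274.636
t = (68.7 − 52.4)/√[274.636·(1/29 + 1/13)] = 2.947
df = n₁ + n₂ − 2 = 40
Two-sided p-value ≈ 0.0053
Since p ≈ 0.0053 < α = 0.02, reject H0; the data support H1.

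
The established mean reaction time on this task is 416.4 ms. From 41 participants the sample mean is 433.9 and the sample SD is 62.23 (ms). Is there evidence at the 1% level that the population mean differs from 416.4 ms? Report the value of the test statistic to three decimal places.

H0: μ = 416.4; H1: μ ≠ 416.4 (one-sample t-test, two-sided).
t = (x̄ − μ₀)/(s/√n) = (433.9 − 416.4)/(62.23/√41) = 1.801
df = n − 1 = 40
Two-sided p-value ≈ 0.0793
Since p ≈ 0.0793 > α = 0.01, fail to reject H0; the data do not provide sufficient evidence against H0.

1.801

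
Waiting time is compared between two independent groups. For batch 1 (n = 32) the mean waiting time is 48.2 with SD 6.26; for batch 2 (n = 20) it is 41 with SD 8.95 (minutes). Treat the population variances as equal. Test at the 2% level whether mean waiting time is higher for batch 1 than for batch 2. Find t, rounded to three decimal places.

3.414

Let group 1 = batch 1, group 2 = batch 2. H0: μ_1 = μ_2; H1: μ_1 > μ_2 (two-sample pooled-variance t-test, right-tailed).
s_p² = [(32−1)·6.26² + (20−1)·8.95²]/(32+20−2) = 54.7353
t = (48.2 − 41)/√[54.7353·(1/32 + 1/20)] = 3.414
df = n₁ + n₂ − 2 = 50
p-value = P(T ≥ 3.414) ≈ 0.0006
Since p ≈ 0.0006 < α = 0.02, reject H0; the evidence is statistically significant.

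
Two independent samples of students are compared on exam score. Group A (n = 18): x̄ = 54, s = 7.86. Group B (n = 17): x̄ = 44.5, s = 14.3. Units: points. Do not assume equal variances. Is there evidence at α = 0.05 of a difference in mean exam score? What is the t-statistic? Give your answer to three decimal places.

Let group 1 = group A, group 2 = group B. H0: μ_1 = μ_2; H1: μ_1 ≠ μ_2 (Welch's two-sample t-test, two-sided).
t = (x̄_1 − x̄_2)/√(s_1²/n_1 + s_2²/n_2) = (54 − 44.5)/√(7.86²/18 + 14.3²/17) = 2.416
Welch–Satterthwaite df ≈ 24.55
Two-sided p-value ≈ 0.0235
Since p ≈ 0.0235 < α = 0.05, reject H0; the data support H1.

2.416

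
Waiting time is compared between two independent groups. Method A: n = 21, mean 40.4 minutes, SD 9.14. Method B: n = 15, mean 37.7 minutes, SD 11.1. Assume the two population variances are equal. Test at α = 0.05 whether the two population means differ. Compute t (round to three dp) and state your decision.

t = 0.799; fail to reject H0

Let group 1 = method A, group 2 = method B. H0: μ_1 = μ_2; H1: μ_1 ≠ μ_2 (two-sample pooled-variance t-test, two-sided).
s_p² = [(21−1)·9.14² + (15−1)·11.1²]/(21+15−2) = 99.8745
t = (40.4 − 37.7)/√[99.8745·(1/21 + 1/15)] = 0.799
df = n₁ + n₂ − 2 = 34
Two-sided p-value ≈ 0.430
Since p ≈ 0.430 > α = 0.05, fail to reject H0; the evidence is not statistically significant.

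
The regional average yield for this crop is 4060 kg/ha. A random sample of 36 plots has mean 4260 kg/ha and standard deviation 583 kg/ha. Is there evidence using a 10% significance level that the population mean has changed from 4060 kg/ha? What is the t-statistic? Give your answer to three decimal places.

2.058

H0: μ = 4060; H1: μ ≠ 4060 (one-sample t-test, two-sided).
t = (x̄ − μ₀)/(s/√n) = (4260 − 4060)/(583/√36) = 2.058
df = n − 1 = 35
Two-sided p-value ≈ 0.0471
Since p ≈ 0.0471 < α = 0.1, reject H0; the data support H1.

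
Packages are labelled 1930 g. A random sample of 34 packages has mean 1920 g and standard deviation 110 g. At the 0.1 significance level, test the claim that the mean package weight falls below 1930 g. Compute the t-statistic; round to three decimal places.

-0.530

H0: μ = 1930; H1: μ < 1930 (one-sample t-test, left-tailed).
t = (x̄ − μ₀)/(s/√n) = (1920 − 1930)/(110/√34) = -0.530
df = n − 1 = 33
p-value = P(T ≤ -0.530) ≈ 0.2998
Since p ≈ 0.2998 > α = 0.1, fail to reject H0; the data do not provide sufficient evidence against H0.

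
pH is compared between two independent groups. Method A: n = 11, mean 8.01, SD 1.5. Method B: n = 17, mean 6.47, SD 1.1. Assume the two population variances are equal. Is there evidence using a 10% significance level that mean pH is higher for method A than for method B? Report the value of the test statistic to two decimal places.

3.14

Let group 1 = method A, group 2 = method B. H0: μ_1 = μ_2; H1: μ_1 > μ_2 (two-sample pooled-variance t-test, right-tailed).
s_p² = [(11−1)·1.5² + (17−1)·1.1²]/(11+17−2) = 1.61
t = (8.01 − 6.47)/√[1.61·(1/11 + 1/17)] = 3.14
df = n₁ + n₂ − 2 = 26
p-value = P(T ≥ 3.14) ≈ 0.002
Since p ≈ 0.002 < α = 0.1, reject H0; the evidence is statistically significant.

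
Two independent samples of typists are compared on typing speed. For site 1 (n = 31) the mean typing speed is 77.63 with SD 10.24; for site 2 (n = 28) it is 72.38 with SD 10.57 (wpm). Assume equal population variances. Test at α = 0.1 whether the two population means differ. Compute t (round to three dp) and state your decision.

Let group 1 = site 1, group 2 = site 2. H0: μ_1 = μ_2; H1: μ_1 ≠ μ_2 (two-sample pooled-variance t-test, two-sided).
s_p² = [(31−1)·10.24² + (28−1)·10.57²]/(31+28−2) = 108.111
t = (77.63 − 72.38)/√[108.111·(1/31 + 1/28)] = 1.937
df = n₁ + n₂ − 2 = 57
Two-sided p-value ≈ 0.058
Since p ≈ 0.058 < α = 0.1, reject H0; the evidence is statistically significant.

t = 1.937; reject H0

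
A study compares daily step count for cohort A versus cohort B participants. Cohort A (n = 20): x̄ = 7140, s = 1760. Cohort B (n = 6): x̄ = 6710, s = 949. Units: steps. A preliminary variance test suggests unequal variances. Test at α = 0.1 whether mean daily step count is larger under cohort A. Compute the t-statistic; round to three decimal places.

Let group 1 = cohort A, group 2 = cohort B. H0: μ_1 = μ_2; H1: μ_1 > μ_2 (Welch's two-sample t-test, right-tailed).
t = (x̄_1 − x̄_2)/√(s_1²/n_1 + s_2²/n_2) = (7140 − 6710)/√(1760²/20 + 949²/6) = 0.779
Welch–Satterthwaite df ≈ 16.12
p-value = P(T ≥ 0.779) ≈ 0.224
Since p ≈ 0.224 > α = 0.1, fail to reject H0; the evidence is not statistically significant.

0.779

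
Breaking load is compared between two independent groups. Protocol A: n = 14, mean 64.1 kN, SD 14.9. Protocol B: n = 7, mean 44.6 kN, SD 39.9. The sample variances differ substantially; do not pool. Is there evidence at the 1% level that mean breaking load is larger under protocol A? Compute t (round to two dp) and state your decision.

t = 1.25; fail to reject H0

Let group 1 = protocol A, group 2 = protocol B. H0: μ_1 = μ_2; H1: μ_1 > μ_2 (Welch's two-sample t-test, right-tailed).
t = (x̄_1 − x̄_2)/√(s_1²/n_1 + s_2²/n_2) = (64.1 − 44.6)/√(14.9²/14 + 39.9²/7) = 1.25
Welch–Satterthwaite df ≈ 6.85
p-value = P(T ≥ 1.25) ≈ 0.126
Since p ≈ 0.126 > α = 0.01, fail to reject H0; the data do not provide sufficient evidence against H0.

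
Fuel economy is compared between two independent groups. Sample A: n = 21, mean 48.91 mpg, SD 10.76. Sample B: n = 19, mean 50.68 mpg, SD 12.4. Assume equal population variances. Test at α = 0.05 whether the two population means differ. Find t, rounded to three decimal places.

-0.483

Let group 1 = sample A, group 2 = sample B. H0: μ_1 = μ_2; H1: μ_1 ≠ μ_2 (two-sample pooled-variance t-test, two-sided).
s_p² = [(21−1)·10.76² + (19−1)·12.4²]/(21+19−2) = 133.769
t = (48.91 − 50.68)/√[133.769·(1/21 + 1/19)] = -0.483
df = n₁ + n₂ − 2 = 38
Two-sided p-value ≈ 0.6316
Since p ≈ 0.6316 > α = 0.05, fail to reject H0; the evidence is not statistically significant.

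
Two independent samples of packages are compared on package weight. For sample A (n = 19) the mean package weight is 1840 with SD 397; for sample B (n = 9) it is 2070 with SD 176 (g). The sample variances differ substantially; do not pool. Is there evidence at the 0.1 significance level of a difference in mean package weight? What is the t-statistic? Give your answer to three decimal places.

-2.123

Let group 1 = sample A, group 2 = sample B. H0: μ_1 = μ_2; H1: μ_1 ≠ μ_2 (Welch's two-sample t-test, two-sided).
t = (x̄_1 − x̄_2)/√(s_1²/n_1 + s_2²/n_2) = (1840 − 2070)/√(397²/19 + 176²/9) = -2.123
Welch–Satterthwaite df ≈ 25.97
Two-sided p-value ≈ 0.0434
Since p ≈ 0.0434 < α = 0.1, reject H0; the evidence is statistically significant.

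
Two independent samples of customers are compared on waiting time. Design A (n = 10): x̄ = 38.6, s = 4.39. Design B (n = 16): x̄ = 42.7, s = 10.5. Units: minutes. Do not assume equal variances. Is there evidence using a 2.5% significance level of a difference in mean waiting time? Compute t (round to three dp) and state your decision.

Let group 1 = design A, group 2 = design B. H0: μ_1 = μ_2; H1: μ_1 ≠ μ_2 (Welch's two-sample t-test, two-sided).
t = (x̄_1 − x̄_2)/√(s_1²/n_1 + s_2²/n_2) = (38.6 − 42.7)/√(4.39²/10 + 10.5²/16) = -1.381
Welch–Satterthwaite df ≈ 21.73
Two-sided p-value ≈ 0.1814
Since p ≈ 0.1814 > α = 0.025, fail to reject H0; the evidence is not statistically significant.

t = -1.381; fail to reject H0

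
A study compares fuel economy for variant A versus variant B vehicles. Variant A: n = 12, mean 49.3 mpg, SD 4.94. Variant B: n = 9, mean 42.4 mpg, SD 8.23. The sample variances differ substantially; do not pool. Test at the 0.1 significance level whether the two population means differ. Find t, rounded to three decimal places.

2.232

Let group 1 = variant A, group 2 = variant B. H0: μ_1 = μ_2; H1: μ_1 ≠ μ_2 (Welch's two-sample t-test, two-sided).
t = (x̄_1 − x̄_2)/√(s_1²/n_1 + s_2²/n_2) = (49.3 − 42.4)/√(4.94²/12 + 8.23²/9) = 2.232
Welch–Satterthwaite df ≈ 12.26
Two-sided p-value ≈ 0.0450
Since p ≈ 0.0450 < α = 0.1, reject H0; the data support H1.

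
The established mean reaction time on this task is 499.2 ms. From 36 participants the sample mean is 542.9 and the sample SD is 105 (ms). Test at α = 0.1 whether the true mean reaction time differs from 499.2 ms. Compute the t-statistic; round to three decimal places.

H0: μ = 499.2; H1: μ ≠ 499.2 (one-sample t-test, two-sided).
t = (x̄ − μ₀)/(s/√n) = (542.9 − 499.2)/(105/√36) = 2.497
df = n − 1 = 35
Two-sided p-value ≈ 0.017
Since p ≈ 0.017 < α = 0.1, reject H0; the data support H1.

2.497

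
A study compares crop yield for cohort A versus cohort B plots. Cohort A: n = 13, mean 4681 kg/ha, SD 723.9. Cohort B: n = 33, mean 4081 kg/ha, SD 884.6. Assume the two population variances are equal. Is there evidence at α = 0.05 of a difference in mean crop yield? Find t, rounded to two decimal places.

Let group 1 = cohort A, group 2 = cohort B. H0: μ_1 = μ_2; H1: μ_1 ≠ μ_2 (two-sample pooled-variance t-test, two-sided).
s_p² = [(13−1)·723.9² + (33−1)·884.6²]/(13+33−2) = 712021
t = (4681 − 4081)/√[712021·(1/13 + 1/33)] = 2.17
df = n₁ + n₂ − 2 = 44
Two-sided p-value ≈ 0.0353
Since p ≈ 0.0353 < α = 0.05, reject H0; the data support H1.

2.17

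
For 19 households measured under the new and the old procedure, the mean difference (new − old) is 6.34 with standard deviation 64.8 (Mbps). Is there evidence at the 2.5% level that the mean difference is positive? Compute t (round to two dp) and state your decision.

H0: μ_d = 0; H1: μ_d > 0 (paired t-test on the differences, right-tailed).
t = d̄/(s_d/√n) = 6.34/(64.8/√19) = 0.43
df = n − 1 = 18
p-value = P(T ≥ 0.43) ≈ 0.3374
Since p ≈ 0.3374 > α = 0.025, fail to reject H0; the evidence is not statistically significant.

t = 0.43; fail to reject H0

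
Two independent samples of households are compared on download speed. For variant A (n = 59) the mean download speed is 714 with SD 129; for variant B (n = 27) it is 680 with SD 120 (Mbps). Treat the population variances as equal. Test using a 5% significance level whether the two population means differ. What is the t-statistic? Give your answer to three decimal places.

1.159

Let group 1 = variant A, group 2 = variant B. H0: μ_1 = μ_2; H1: μ_1 ≠ μ_2 (two-sample pooled-variance t-test, two-sided).
s_p² = [(59−1)·129² + (27−1)·120²]/(59+27−2) = 15947.4
t = (714 − 680)/√[15947.4·(1/59 + 1/27)] = 1.159
df = n₁ + n₂ − 2 = 84
Two-sided p-value ≈ 0.2498
Since p ≈ 0.2498 > α = 0.05, fail to reject H0; the evidence is not statistically significant.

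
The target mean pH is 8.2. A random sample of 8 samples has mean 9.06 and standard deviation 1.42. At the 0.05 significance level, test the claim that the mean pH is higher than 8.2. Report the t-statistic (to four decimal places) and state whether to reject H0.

t = 1.7130; fail to reject H0

H0: μ = 8.2; H1: μ > 8.2 (one-sample t-test, right-tailed).
t = (x̄ − μ₀)/(s/√n) = (9.06 − 8.2)/(1.42/√8) = 1.7130
df = n − 1 = 7
p-value = P(T ≥ 1.7130) ≈ 0.0652
Since p ≈ 0.0652 > α = 0.05, fail to reject H0; the data do not provide sufficient evidence against H0.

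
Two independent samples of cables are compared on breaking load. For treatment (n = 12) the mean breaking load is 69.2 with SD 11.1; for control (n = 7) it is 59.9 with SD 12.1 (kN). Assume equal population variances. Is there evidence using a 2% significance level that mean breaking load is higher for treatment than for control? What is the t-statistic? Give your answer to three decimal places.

Let group 1 = treatment, group 2 = control. H0: μ_1 = μ_2; H1: μ_1 > μ_2 (two-sample pooled-variance t-test, right-tailed).
s_p² = [(12−1)·11.1² + (7−1)·12.1²]/(12+7−2) = 131.398
t = (69.2 − 59.9)/√[131.398·(1/12 + 1/7)] = 1.706
df = n₁ + n₂ − 2 = 17
p-value = P(T ≥ 1.706) ≈ 0.0531
Since p ≈ 0.0531 > α = 0.02, fail to reject H0; the evidence is not statistically significant.

1.706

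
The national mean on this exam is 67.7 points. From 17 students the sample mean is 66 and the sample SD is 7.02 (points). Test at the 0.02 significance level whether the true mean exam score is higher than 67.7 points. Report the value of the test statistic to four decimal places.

-0.9985

H0: μ = 67.7; H1: μ > 67.7 (one-sample t-test, right-tailed).
t = (x̄ − μ₀)/(s/√n) = (66 − 67.7)/(7.02/√17) = -0.9985
df = n − 1 = 16
p-value = P(T ≥ -0.9985) ≈ 0.834
Since p ≈ 0.834 > α = 0.02, fail to reject H0; the evidence is not statistically significant.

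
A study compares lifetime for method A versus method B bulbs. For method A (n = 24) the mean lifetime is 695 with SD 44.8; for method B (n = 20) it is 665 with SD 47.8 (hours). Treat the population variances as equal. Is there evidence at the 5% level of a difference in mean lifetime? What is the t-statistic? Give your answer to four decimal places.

2.1456

Let group 1 = method A, group 2 = method B. H0: μ_1 = μ_2; H1: μ_1 ≠ μ_2 (two-sample pooled-variance t-test, two-sided).
s_p² = [(24−1)·44.8² + (20−1)·47.8²]/(24+20−2) = 2132.71
t = (695 − 665)/√[2132.71·(1/24 + 1/20)] = 2.1456
df = n₁ + n₂ − 2 = 42
Two-sided p-value ≈ 0.0377
Since p ≈ 0.0377 < α = 0.05, reject H0; the evidence is statistically significant.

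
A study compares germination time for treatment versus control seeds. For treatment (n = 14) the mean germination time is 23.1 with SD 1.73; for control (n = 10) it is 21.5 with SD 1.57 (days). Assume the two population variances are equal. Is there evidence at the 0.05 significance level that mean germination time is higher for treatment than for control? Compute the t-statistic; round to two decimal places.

2.32

Let group 1 = treatment, group 2 = control. H0: μ_1 = μ_2; H1: μ_1 > μ_2 (two-sample pooled-variance t-test, right-tailed).
s_p² = [(14−1)·1.73² + (10−1)·1.57²]/(14+10−2) = 2.7769
t = (23.1 − 21.5)/√[2.7769·(1/14 + 1/10)] = 2.32
df = n₁ + n₂ − 2 = 22
p-value = P(T ≥ 2.32) ≈ 0.015
Since p ≈ 0.015 < α = 0.05, reject H0; the evidence is statistically significant.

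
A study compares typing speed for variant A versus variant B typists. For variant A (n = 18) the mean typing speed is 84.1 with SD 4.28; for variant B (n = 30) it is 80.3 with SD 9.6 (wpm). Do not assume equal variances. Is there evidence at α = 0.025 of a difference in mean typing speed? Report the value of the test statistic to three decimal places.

Let group 1 = variant A, group 2 = variant B. H0: μ_1 = μ_2; H1: μ_1 ≠ μ_2 (Welch's two-sample t-test, two-sided).
t = (x̄_1 − x̄_2)/√(s_1²/n_1 + s_2²/n_2) = (84.1 − 80.3)/√(4.28²/18 + 9.6²/30) = 1.879
Welch–Satterthwaite df ≈ 43.29
Two-sided p-value ≈ 0.0670
Since p ≈ 0.0670 > α = 0.025, fail to reject H0; the evidence is not statistically significant.

1.879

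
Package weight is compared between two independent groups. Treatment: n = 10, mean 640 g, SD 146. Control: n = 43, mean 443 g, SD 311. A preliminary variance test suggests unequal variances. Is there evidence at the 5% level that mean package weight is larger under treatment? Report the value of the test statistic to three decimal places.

2.976

Let group 1 = treatment, group 2 = control. H0: μ_1 = μ_2; H1: μ_1 > μ_2 (Welch's two-sample t-test, right-tailed).
t = (x̄_1 − x̄_2)/√(s_1²/n_1 + s_2²/n_2) = (640 − 443)/√(146²/10 + 311²/43) = 2.976
Welch–Satterthwaite df ≈ 30.69
p-value = P(T ≥ 2.976) ≈ 0.003
Since p ≈ 0.003 < α = 0.05, reject H0; the evidence is statistically significant.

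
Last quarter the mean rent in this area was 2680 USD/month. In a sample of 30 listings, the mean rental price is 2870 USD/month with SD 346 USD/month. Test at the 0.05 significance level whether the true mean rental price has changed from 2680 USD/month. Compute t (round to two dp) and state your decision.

t = 3.01; reject H0

H0: μ = 2680; H1: μ ≠ 2680 (one-sample t-test, two-sided).
t = (x̄ − μ₀)/(s/√n) = (2870 − 2680)/(346/√30) = 3.01
df = n − 1 = 29
Two-sided p-value ≈ 0.0054
Since p ≈ 0.0054 < α = 0.05, reject H0; the data support H1.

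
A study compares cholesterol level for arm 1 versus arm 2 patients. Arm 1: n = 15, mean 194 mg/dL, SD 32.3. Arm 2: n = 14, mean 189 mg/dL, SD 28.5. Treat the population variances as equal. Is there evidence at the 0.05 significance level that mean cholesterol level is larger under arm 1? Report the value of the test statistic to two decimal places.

Let group 1 = arm 1, group 2 = arm 2. H0: μ_1 = μ_2; H1: μ_1 > μ_2 (two-sample pooled-variance t-test, right-tailed).
s_p² = [(15−1)·32.3² + (14−1)·28.5²]/(15+14−2) = 932.049
t = (194 − 189)/√[932.049·(1/15 + 1/14)] = 0.44
df = n₁ + n₂ − 2 = 27
p-value = P(T ≥ 0.44) ≈ 0.331
Since p ≈ 0.331 > α = 0.05, fail to reject H0; the data do not provide sufficient evidence against H0.

0.44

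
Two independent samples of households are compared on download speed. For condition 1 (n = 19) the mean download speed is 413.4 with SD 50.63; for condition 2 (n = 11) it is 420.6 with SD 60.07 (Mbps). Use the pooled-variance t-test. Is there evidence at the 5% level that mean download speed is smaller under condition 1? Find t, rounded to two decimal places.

Let group 1 = condition 1, group 2 = condition 2. H0: μ_1 = μ_2; H1: μ_1 < μ_2 (two-sample pooled-variance t-test, left-tailed).
s_p² = [(19−1)·50.63² + (11−1)·60.07²]/(19+11−2) = 2936.61
t = (413.4 − 420.6)/√[2936.61·(1/19 + 1/11)] = -0.35
df = n₁ + n₂ − 2 = 28
p-value = P(T ≤ -0.35) ≈ 0.3642
Since p ≈ 0.3642 > α = 0.05, fail to reject H0; the evidence is not statistically significant.

-0.35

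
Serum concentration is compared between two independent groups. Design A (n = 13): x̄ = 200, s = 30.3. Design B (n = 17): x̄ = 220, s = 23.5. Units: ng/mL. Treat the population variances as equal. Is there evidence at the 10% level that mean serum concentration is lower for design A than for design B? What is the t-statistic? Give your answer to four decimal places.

Let group 1 = design A, group 2 = design B. H0: μ_1 = μ_2; H1: μ_1 < μ_2 (two-sample pooled-variance t-test, left-tailed).
s_p² = [(13−1)·30.3² + (17−1)·23.5²]/(13+17−2) = 709.039
t = (200 − 220)/√[709.039·(1/13 + 1/17)] = -2.0386
df = n₁ + n₂ − 2 = 28
p-value = P(T ≤ -2.0386) ≈ 0.026
Since p ≈ 0.026 < α = 0.1, reject H0; the evidence is statistically significant.

-2.0386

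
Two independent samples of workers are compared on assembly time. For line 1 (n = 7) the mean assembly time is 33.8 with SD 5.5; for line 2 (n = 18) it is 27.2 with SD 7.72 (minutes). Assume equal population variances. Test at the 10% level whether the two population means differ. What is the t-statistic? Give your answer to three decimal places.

2.056

Let group 1 = line 1, group 2 = line 2. H0: μ_1 = μ_2; H1: μ_1 ≠ μ_2 (two-sample pooled-variance t-test, two-sided).
s_p² = [(7−1)·5.5² + (18−1)·7.72²]/(7+18−2) = 51.9423
t = (33.8 − 27.2)/√[51.9423·(1/7 + 1/18)] = 2.056
df = n₁ + n₂ − 2 = 23
Two-sided p-value ≈ 0.051
Since p ≈ 0.051 < α = 0.1, reject H0; the evidence is statistically significant.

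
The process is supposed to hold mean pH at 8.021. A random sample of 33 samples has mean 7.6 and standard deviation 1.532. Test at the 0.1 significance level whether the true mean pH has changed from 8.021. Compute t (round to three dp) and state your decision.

H0: μ = 8.021; H1: μ ≠ 8.021 (one-sample t-test, two-sided).
t = (x̄ − μ₀)/(s/√n) = (7.6 − 8.021)/(1.532/√33) = -1.579
df = n − 1 = 32
Two-sided p-value ≈ 0.124
Since p ≈ 0.124 > α = 0.1, fail to reject H0; the data do not provide sufficient evidence against H0.

t = -1.579; fail to reject H0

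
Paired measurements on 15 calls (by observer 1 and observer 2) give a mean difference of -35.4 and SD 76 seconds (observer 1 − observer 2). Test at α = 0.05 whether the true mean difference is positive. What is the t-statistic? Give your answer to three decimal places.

H0: μ_d = 0; H1: μ_d > 0 (paired t-test on the differences, right-tailed).
t = d̄/(s_d/√n) = -35.4/(76/√15) = -1.804
df = n − 1 = 14
p-value = P(T ≥ -1.804) ≈ 0.954
Since p ≈ 0.954 > α = 0.05, fail to reject H0; the evidence is not statistically significant.

-1.804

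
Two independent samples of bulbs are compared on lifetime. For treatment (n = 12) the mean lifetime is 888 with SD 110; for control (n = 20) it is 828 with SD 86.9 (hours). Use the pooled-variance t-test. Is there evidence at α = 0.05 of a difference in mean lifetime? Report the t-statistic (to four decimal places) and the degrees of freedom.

t = 1.7113, df = 30

Let group 1 = treatment, group 2 = control. H0: μ_1 = μ_2; H1: μ_1 ≠ μ_2 (two-sample pooled-variance t-test, two-sided).
s_p² = [(12−1)·110² + (20−1)·86.9²]/(12+20−2) = 9219.35
t = (888 − 828)/√[9219.35·(1/12 + 1/20)] = 1.7113
df = n₁ + n₂ − 2 = 30
Two-sided p-value ≈ 0.0973
Since p ≈ 0.0973 > α = 0.05, fail to reject H0; the data do not provide sufficient evidence against H0.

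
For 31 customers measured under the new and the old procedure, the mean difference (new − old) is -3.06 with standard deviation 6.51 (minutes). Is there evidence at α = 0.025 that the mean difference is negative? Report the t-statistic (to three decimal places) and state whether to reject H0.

H0: μ_d = 0; H1: μ_d < 0 (paired t-test on the differences, left-tailed).
t = d̄/(s_d/√n) = -3.06/(6.51/√31) = -2.617
df = n − 1 = 30
p-value = P(T ≤ -2.617) ≈ 0.0069
Since p ≈ 0.0069 < α = 0.025, reject H0; the evidence is statistically significant.

t = -2.617; reject H0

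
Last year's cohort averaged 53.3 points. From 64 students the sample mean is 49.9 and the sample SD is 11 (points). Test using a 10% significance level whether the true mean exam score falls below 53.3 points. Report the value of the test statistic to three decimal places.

H0: μ = 53.3; H1: μ < 53.3 (one-sample t-test, left-tailed).
t = (x̄ − μ₀)/(s/√n) = (49.9 − 53.3)/(11/√64) = -2.473
df = n − 1 = 63
p-value = P(T ≤ -2.473) ≈ 0.0081
Since p ≈ 0.0081 < α = 0.1, reject H0; the evidence is statistically significant.

-2.473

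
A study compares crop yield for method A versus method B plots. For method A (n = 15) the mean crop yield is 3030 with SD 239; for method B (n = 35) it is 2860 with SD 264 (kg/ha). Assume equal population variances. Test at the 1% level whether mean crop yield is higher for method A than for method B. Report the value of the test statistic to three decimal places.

2.144

Let group 1 = method A, group 2 = method B. H0: μ_1 = μ_2; H1: μ_1 > μ_2 (two-sample pooled-variance t-test, right-tailed).
s_p² = [(15−1)·239² + (35−1)·264²]/(15+35−2) = 66028.3
t = (3030 − 2860)/√[66028.3·(1/15 + 1/35)] = 2.144
df = n₁ + n₂ − 2 = 48
p-value = P(T ≥ 2.144) ≈ 0.019
Since p ≈ 0.019 > α = 0.01, fail to reject H0; the data do not provide sufficient evidence against H0.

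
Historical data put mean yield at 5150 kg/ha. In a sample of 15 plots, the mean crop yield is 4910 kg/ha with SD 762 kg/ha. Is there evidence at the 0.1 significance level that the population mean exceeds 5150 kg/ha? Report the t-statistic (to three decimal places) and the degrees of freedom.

t = -1.220, df = 14

H0: μ = 5150; H1: μ > 5150 (one-sample t-test, right-tailed).
t = (x̄ − μ₀)/(s/√n) = (4910 − 5150)/(762/√15) = -1.220
df = n − 1 = 14
p-value = P(T ≥ -1.220) ≈ 0.8787
Since p ≈ 0.8787 > α = 0.1, fail to reject H0; the evidence is not statistically significant.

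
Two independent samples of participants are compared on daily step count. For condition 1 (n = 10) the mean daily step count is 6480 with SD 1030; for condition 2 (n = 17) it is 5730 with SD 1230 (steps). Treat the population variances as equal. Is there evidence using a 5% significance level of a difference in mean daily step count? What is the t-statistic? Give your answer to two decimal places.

1.62

Let group 1 = condition 1, group 2 = condition 2. H0: μ_1 = μ_2; H1: μ_1 ≠ μ_2 (two-sample pooled-variance t-test, two-sided).
s_p² = [(10−1)·1030² + (17−1)·1230²]/(10+17−2) = 1350180
t = (6480 − 5730)/√[1350180·(1/10 + 1/17)] = 1.62
df = n₁ + n₂ − 2 = 25
Two-sided p-value ≈ 0.118
Since p ≈ 0.118 > α = 0.05, fail to reject H0; the evidence is not statistically significant.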